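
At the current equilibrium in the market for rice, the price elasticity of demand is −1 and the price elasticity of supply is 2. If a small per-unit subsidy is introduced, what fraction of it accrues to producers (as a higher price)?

Producer share = 1/3

For a small subsidy around the equilibrium, the benefit split depends on the relative slopes, which at a point are proportional to the elasticities.
Buyer share = εs/(εs + |εd|) = 2/(2 + 1) = 2/3; seller share = |εd|/(εs + |εd|) = 1/3.
So producers capture 1/3 of the subsidy.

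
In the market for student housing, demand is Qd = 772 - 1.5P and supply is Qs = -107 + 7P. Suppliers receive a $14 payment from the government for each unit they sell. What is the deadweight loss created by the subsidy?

Pre-subsidy: 772 - 1.5P = -107 + 7P gives P* = 1758/17, Q* = 10487/17.
With the subsidy, sellers receive Ps = Pb + 14 for each unit, where Pb is the price buyers pay.
Supply in terms of Pb becomes Qs = -107 + 7(Pb + 14) = -9 + 7Pb. Setting this equal to demand: 772 - 1.5Pb = -9 + 7Pb, so Pb = 1562/17.
Sellers receive Ps = 1562/17 + 14 = 1800/17; Q' = 772 − 1.5·(1562/17) = 10781/17.
The subsidy expands output by 10781/17 − 10487/17 = 294/17 past the efficient level; on those units the gap between marginal cost and willingness to pay runs from 0 up to 14.
DWL = ½ × 14 × 294/17 = 2058/17.

Deadweight loss = 2058/17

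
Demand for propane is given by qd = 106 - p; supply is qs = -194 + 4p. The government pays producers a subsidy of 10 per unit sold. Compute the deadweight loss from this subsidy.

Deadweight loss = 40

Pre-subsidy: 106 - p = -194 + 4p gives p* = 60, q* = 46.
With the subsidy, sellers receive ps = pb + 10 for each unit, where pb is the price buyers pay.
Supply in terms of pb becomes qs = -194 + 4(pb + 10) = -154 + 4pb. Setting this equal to demand: 106 - pb = -154 + 4pb, so pb = 52.
Sellers receive ps = 52 + 10 = 62; q' = 106 − 1·52 = 54.
The subsidy expands output by 54 − 46 = 8 past the efficient level; on those units the gap between marginal cost and willingness to pay runs from 0 up to 10.
DWL = ½ × 10 × 8 = 40.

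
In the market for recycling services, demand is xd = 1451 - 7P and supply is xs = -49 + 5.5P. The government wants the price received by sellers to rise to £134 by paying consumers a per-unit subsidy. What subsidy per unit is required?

At a seller price of 134, quantity supplied is -49 + 5.5·134 = 688.
Buyers absorb 688 only when they pay Pb with 1451 − 7·Pb = 688, i.e. Pb = 109.
s = Ps − Pb = 134 − 109 = 25.

Required subsidy s = £25 per unit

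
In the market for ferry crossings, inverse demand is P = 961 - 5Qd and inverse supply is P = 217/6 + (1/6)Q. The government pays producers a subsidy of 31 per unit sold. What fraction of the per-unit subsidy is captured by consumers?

Consumer share = 30/31

Pre-subsidy: 961 - 5Q = 217/6 + (1/6)Q gives Q* = 179 and P* = 66.
With the subsidy, sellers receive Ps = Pb + 31 for each unit, where Pb is the price buyers pay.
On the curves, Pb = 961 - 5Q and Ps = 217/6 + (1/6)Q; the wedge Ps − Pb = 31 gives 217/6 + (1/6)Q − (961 - 5Q) = 31, so Q' = 185.
Then Pb = 961 − 5·185 = 36 and Ps = 217/6 + (1/6)·185 = 67.
Buyers' price falls by P* − Pb = 66 − 36 = 30; sellers' price rises by Ps − P* = 67 − 66 = 1.
So consumers capture 30/31 = 30/31 of each unit of subsidy.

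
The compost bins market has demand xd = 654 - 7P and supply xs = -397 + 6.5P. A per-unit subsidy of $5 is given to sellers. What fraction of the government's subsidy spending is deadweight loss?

DWL / government spending = 455/6798

Pre-subsidy: 654 - 7P = -397 + 6.5P gives P* = 2102/27, x* = 2944/27.
With the subsidy, sellers receive Ps = Pb + 5 for each unit, where Pb is the price buyers pay.
Supply in terms of Pb becomes xs = -397 + 6.5(Pb + 5) = -364.5 + 6.5Pb. Setting this equal to demand: 654 - 7Pb = -364.5 + 6.5Pb, so Pb = 679/9.
Sellers receive Ps = 679/9 + 5 = 724/9; x' = 654 − 7·(679/9) = 1133/9.
ΔCS = ½(2944/27 + 1133/9)(2102/27 − 679/9) = 412295/1458; ΔPS = ½(2944/27 + 1133/9)(724/9 − 2102/27) = 222005/729.
Government spending = 5 × 1133/9 = 5665/9.
DWL = ½ × 5 × (1133/9 − 2944/27) = 2275/54; fraction = (2275/54) / (5665/9) = 455/6798.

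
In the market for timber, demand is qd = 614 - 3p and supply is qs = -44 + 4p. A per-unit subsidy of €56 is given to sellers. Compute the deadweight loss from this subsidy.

Deadweight loss = €2688

Pre-subsidy: 614 - 3p = -44 + 4p gives p* = 94, q* = 332.
With the subsidy, sellers receive ps = pb + 56 for each unit, where pb is the price buyers pay.
Supply in terms of pb becomes qs = -44 + 4(pb + 56) = 180 + 4pb. Setting this equal to demand: 614 - 3pb = 180 + 4pb, so pb = 62.
Sellers receive ps = 62 + 56 = 118; q' = 614 − 3·62 = 428.
The subsidy expands output by 428 − 332 = 96 past the efficient level; on those units the gap between marginal cost and willingness to pay runs from 0 up to 56.
DWL = ½ × 56 × 96 = 2688.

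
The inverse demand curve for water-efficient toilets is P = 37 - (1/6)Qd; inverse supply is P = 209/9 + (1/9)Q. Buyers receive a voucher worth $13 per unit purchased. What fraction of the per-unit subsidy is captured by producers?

Producer share = 0.4

Pre-subsidy: 37 - (1/6)Q = 209/9 + (1/9)Q gives Q* = 49.6 and P* = 431/15.
With the rebate, buyers effectively pay Pb = Ps − 13, where Ps is the price sellers receive.
On the curves, Pb = 37 - (1/6)Q and Ps = 209/9 + (1/9)Q; the wedge Ps − Pb = 13 gives 209/9 + (1/9)Q − (37 - (1/6)Q) = 13, so Q' = 96.4.
Then Pb = 37 − (1/6)·96.4 = 314/15 and Ps = 209/9 + (1/9)·96.4 = 509/15.
Buyers' price falls by P* − Pb = 431/15 − 314/15 = 7.8; sellers' price rises by Ps − P* = 509/15 − 431/15 = 5.2.
So producers capture 5.2/13 = 0.4 of each unit of subsidy.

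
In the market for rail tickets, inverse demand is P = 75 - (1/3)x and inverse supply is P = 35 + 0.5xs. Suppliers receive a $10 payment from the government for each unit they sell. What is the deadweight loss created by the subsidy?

Deadweight loss = $60

Pre-subsidy: 75 - (1/3)x = 35 + 0.5x gives x* = 48 and P* = 59.
With the subsidy, sellers receive Ps = Pb + 10 for each unit, where Pb is the price buyers pay.
On the curves, Pb = 75 - (1/3)x and Ps = 35 + 0.5x; the wedge Ps − Pb = 10 gives 35 + 0.5x − (75 - (1/3)x) = 10, so x' = 60.
Then Pb = 75 − (1/3)·60 = 55 and Ps = 35 + 0.5·60 = 65.
The subsidy expands output by 60 − 48 = 12 past the efficient level; on those units the gap between marginal cost and willingness to pay runs from 0 up to 10.
DWL = ½ × 10 × 12 = 60.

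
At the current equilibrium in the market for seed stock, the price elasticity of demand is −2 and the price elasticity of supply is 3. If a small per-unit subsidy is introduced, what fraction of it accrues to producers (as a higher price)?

For a small subsidy around the equilibrium, the benefit split depends on the relative slopes, which at a point are proportional to the elasticities.
Buyer share = εs/(εs + |εd|) = 3/(3 + 2) = 0.6; seller share = |εd|/(εs + |εd|) = 0.4.
So producers capture 0.4 of the subsidy.

Producer share = 0.4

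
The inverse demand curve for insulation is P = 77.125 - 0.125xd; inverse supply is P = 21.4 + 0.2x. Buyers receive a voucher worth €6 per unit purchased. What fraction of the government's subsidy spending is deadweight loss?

Pre-subsidy: 77.125 - 0.125x = 21.4 + 0.2x gives x* = 2229/13 and P* = 724/13.
With the rebate, buyers effectively pay Pb = Ps − 6, where Ps is the price sellers receive.
On the curves, Pb = 77.125 - 0.125x and Ps = 21.4 + 0.2x; the wedge Ps − Pb = 6 gives 21.4 + 0.2x − (77.125 - 0.125x) = 6, so x' = 2469/13.
Then Pb = 77.125 − 0.125·(2469/13) = 694/13 and Ps = 21.4 + 0.2·(2469/13) = 772/13.
ΔCS = ½(2229/13 + 2469/13)(724/13 − 694/13) = 70470/169; ΔPS = ½(2229/13 + 2469/13)(772/13 − 724/13) = 112752/169.
Government spending = 6 × 2469/13 = 14814/13.
DWL = ½ × 6 × (2469/13 − 2229/13) = 720/13; fraction = (720/13) / (14814/13) = 40/823.

DWL / government spending = 40/823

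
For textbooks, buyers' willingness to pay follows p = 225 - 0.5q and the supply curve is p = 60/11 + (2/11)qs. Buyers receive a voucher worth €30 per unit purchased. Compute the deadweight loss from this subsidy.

Pre-subsidy: 225 - 0.5q = 60/11 + (2/11)q gives q* = 322 and p* = 64.
With the rebate, buyers effectively pay pb = ps − 30, where ps is the price sellers receive.
On the curves, pb = 225 - 0.5q and ps = 60/11 + (2/11)q; the wedge ps − pb = 30 gives 60/11 + (2/11)q − (225 - 0.5q) = 30, so q' = 366.
Then pb = 225 − 0.5·366 = 42 and ps = 60/11 + (2/11)·366 = 72.
The subsidy expands output by 366 − 322 = 44 past the efficient level; on those units the gap between marginal cost and willingness to pay runs from 0 up to 30.
DWL = ½ × 30 × 44 = 660.

Deadweight loss = €660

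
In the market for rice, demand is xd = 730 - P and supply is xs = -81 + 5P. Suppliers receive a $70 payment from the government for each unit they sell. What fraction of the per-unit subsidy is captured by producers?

Producer share = 1/6

Pre-subsidy: 730 - P = -81 + 5P gives P* = 811/6, x* = 3569/6.
With the subsidy, sellers receive Ps = Pb + 70 for each unit, where Pb is the price buyers pay.
Supply in terms of Pb becomes xs = -81 + 5(Pb + 70) = 269 + 5Pb. Setting this equal to demand: 730 - Pb = 269 + 5Pb, so Pb = 461/6.
Sellers receive Ps = 461/6 + 70 = 881/6; x' = 730 − 1·(461/6) = 3919/6.
Buyers' price falls by P* − Pb = 811/6 − 461/6 = 175/3; sellers' price rises by Ps − P* = 881/6 − 811/6 = 35/3.
So producers capture (35/3)/70 = 1/6 of each unit of subsidy.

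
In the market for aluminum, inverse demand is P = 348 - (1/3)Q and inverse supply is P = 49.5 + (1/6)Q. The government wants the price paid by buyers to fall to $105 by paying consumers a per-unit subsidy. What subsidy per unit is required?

At a buyer price of 105, quantity demanded is 1044 − 3·105 = 729.
Sellers supply 729 only when they receive Ps = 49.5 + (1/6)·729 = 171.
s = Ps − Pb = 171 − 105 = 66.

Required subsidy s = $66 per unit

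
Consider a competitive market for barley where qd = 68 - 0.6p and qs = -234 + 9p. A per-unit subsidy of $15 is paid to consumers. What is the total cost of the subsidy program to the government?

Pre-subsidy: 68 - 0.6p = -234 + 9p gives p* = 755/24, q* = 49.125.
With the rebate, buyers effectively pay pb = ps − 15, where ps is the price sellers receive.
Demand in terms of ps becomes qd = 68 − 0.6(ps − 15) = 77 - 0.6ps. Setting this equal to supply: 77 - 0.6ps = -234 + 9ps, so ps = 1555/48.
Buyers pay pb = 1555/48 − 15 = 835/48; q' = -234 + 9·(1555/48) = 57.5625.
Government outlay = subsidy × quantity = 15 × 57.5625 = 863.4375.

Government cost = $863.4375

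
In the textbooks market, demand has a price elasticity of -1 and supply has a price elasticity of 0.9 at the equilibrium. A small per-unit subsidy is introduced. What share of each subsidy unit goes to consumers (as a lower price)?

Consumer share = 9/19

For a small subsidy around the equilibrium, the benefit split depends on the relative slopes, which at a point are proportional to the elasticities.
Buyer share = εs/(εs + |εd|) = 0.9/(0.9 + 1) = 9/19; seller share = |εd|/(εs + |εd|) = 10/19.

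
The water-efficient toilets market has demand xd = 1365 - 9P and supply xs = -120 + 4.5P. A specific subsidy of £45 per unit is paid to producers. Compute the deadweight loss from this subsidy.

Pre-subsidy: 1365 - 9P = -120 + 4.5P gives P* = 110, x* = 375.
With the subsidy, sellers receive Ps = Pb + 45 for each unit, where Pb is the price buyers pay.
Supply in terms of Pb becomes xs = -120 + 4.5(Pb + 45) = 82.5 + 4.5Pb. Setting this equal to demand: 1365 - 9Pb = 82.5 + 4.5Pb, so Pb = 95.
Sellers receive Ps = 95 + 45 = 140; x' = 1365 − 9·95 = 510.
The subsidy expands output by 510 − 375 = 135 past the efficient level; on those units the gap between marginal cost and willingness to pay runs from 0 up to 45.
DWL = ½ × 45 × 135 = 3037.5.

Deadweight loss = £3037.5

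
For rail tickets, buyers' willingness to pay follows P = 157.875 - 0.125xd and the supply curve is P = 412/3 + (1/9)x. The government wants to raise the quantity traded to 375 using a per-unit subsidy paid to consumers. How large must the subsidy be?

Required subsidy s = 68 per unit

At x = 375, from the demand curve buyers pay Pb = 157.875 − 0.125·375 = 111; from the supply curve sellers need Ps = 412/3 + (1/9)·375 = 179.
The subsidy must fill the gap: s = Ps − Pb = 179 − 111 = 68.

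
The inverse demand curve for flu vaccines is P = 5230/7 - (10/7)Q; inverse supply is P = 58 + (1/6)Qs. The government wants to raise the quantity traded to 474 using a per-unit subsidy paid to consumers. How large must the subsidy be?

At Q = 474, from the demand curve buyers pay Pb = 5230/7 − (10/7)·474 = 70; from the supply curve sellers need Ps = 58 + (1/6)·474 = 137.
The subsidy must fill the gap: s = Ps − Pb = 137 − 70 = 67.

Required subsidy s = 67 per unit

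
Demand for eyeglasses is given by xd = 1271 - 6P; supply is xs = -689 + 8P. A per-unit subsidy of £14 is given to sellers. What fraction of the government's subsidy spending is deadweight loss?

Pre-subsidy: 1271 - 6P = -689 + 8P gives P* = 140, x* = 431.
With the subsidy, sellers receive Ps = Pb + 14 for each unit, where Pb is the price buyers pay.
Supply in terms of Pb becomes xs = -689 + 8(Pb + 14) = -577 + 8Pb. Setting this equal to demand: 1271 - 6Pb = -577 + 8Pb, so Pb = 132.
Sellers receive Ps = 132 + 14 = 146; x' = 1271 − 6·132 = 479.
ΔCS = ½(431 + 479)(140 − 132) = 3640; ΔPS = ½(431 + 479)(146 − 140) = 2730.
Government spending = 14 × 479 = 6706.
DWL = ½ × 14 × (479 − 431) = 336; fraction = 336 / 6706 = 24/479.

DWL / government spending = 24/479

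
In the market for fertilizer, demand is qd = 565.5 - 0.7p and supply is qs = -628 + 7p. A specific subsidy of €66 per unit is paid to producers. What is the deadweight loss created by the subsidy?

Pre-subsidy: 565.5 - 0.7p = -628 + 7p gives p* = 155, q* = 457.
With the subsidy, sellers receive ps = pb + 66 for each unit, where pb is the price buyers pay.
Supply in terms of pb becomes qs = -628 + 7(pb + 66) = -166 + 7pb. Setting this equal to demand: 565.5 - 0.7pb = -166 + 7pb, so pb = 95.
Sellers receive ps = 95 + 66 = 161; q' = 565.5 − 0.7·95 = 499.
The subsidy expands output by 499 − 457 = 42 past the efficient level; on those units the gap between marginal cost and willingness to pay runs from 0 up to 66.
DWL = ½ × 66 × 42 = 1386.

Deadweight loss = €1386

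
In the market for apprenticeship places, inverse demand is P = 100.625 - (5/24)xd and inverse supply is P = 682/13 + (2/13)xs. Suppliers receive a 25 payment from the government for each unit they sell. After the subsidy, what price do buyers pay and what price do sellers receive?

Pre-subsidy: 100.625 - (5/24)x = 682/13 + (2/13)x gives x* = 15027/113 and P* = 8240/113.
With the subsidy, sellers receive Ps = Pb + 25 for each unit, where Pb is the price buyers pay.
On the curves, Pb = 100.625 - (5/24)x and Ps = 682/13 + (2/13)x; the wedge Ps − Pb = 25 gives 682/13 + (2/13)x − (100.625 - (5/24)x) = 25, so x' = 22827/113.
Then Pb = 100.625 − (5/24)·(22827/113) = 6615/113 and Ps = 682/13 + (2/13)·(22827/113) = 9440/113.

Buyers pay 6615/113; sellers receive 9440/113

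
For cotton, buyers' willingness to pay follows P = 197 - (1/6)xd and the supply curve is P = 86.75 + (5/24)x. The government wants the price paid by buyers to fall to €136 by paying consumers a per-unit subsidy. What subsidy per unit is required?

Required subsidy s = €27 per unit

At a buyer price of 136, quantity demanded is 1182 − 6·136 = 366.
Sellers supply 366 only when they receive Ps = 86.75 + (5/24)·366 = 163.
s = Ps − Pb = 163 − 136 = 27.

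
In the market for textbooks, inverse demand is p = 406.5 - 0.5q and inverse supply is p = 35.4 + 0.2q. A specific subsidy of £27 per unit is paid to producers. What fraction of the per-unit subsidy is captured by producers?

Producer share = 2/7

Pre-subsidy: 406.5 - 0.5q = 35.4 + 0.2q gives q* = 3711/7 and p* = 990/7.
With the subsidy, sellers receive ps = pb + 27 for each unit, where pb is the price buyers pay.
On the curves, pb = 406.5 - 0.5q and ps = 35.4 + 0.2q; the wedge ps − pb = 27 gives 35.4 + 0.2q − (406.5 - 0.5q) = 27, so q' = 3981/7.
Then pb = 406.5 − 0.5·(3981/7) = 855/7 and ps = 35.4 + 0.2·(3981/7) = 1044/7.
Buyers' price falls by p* − pb = 990/7 − 855/7 = 135/7; sellers' price rises by ps − p* = 1044/7 − 990/7 = 54/7.
So producers capture (54/7)/27 = 2/7 of each unit of subsidy.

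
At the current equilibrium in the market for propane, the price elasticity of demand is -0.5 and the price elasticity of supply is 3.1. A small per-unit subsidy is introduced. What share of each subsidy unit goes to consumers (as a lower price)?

For a small subsidy around the equilibrium, the benefit split depends on the relative slopes, which at a point are proportional to the elasticities.
Buyer share = εs/(εs + |εd|) = 3.1/(3.1 + 0.5) = 31/36; seller share = |εd|/(εs + |εd|) = 5/36.

Consumer share = 31/36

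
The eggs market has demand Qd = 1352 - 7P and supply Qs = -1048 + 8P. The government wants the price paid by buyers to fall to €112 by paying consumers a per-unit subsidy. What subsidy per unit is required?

Required subsidy s = €90 per unit

At a buyer price of 112, quantity demanded is 1352 − 7·112 = 568.
Sellers supply 568 only when they receive Ps with -1048 + 8·Ps = 568, i.e. Ps = 202.
s = Ps − Pb = 202 − 112 = 90.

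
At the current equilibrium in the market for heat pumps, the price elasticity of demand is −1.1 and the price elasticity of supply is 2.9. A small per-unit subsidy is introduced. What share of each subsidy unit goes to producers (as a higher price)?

Producer share = 0.275

For a small subsidy around the equilibrium, the benefit split depends on the relative slopes, which at a point are proportional to the elasticities.
Buyer share = εs/(εs + |εd|) = 2.9/(2.9 + 1.1) = 0.725; seller share = |εd|/(εs + |εd|) = 0.275.
So producers capture 0.275 of the subsidy.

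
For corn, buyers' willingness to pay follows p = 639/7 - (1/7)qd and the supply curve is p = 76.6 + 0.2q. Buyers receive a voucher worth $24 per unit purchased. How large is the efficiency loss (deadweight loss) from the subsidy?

Deadweight loss = $840

Pre-subsidy: 639/7 - (1/7)q = 76.6 + 0.2q gives q* = 257/6 and p* = 511/6.
With the rebate, buyers effectively pay pb = ps − 24, where ps is the price sellers receive.
On the curves, pb = 639/7 - (1/7)q and ps = 76.6 + 0.2q; the wedge ps − pb = 24 gives 76.6 + 0.2q − (639/7 - (1/7)q) = 24, so q' = 677/6.
Then pb = 639/7 − (1/7)·(677/6) = 451/6 and ps = 76.6 + 0.2·(677/6) = 595/6.
The subsidy expands output by 677/6 − 257/6 = 70 past the efficient level; on those units the gap between marginal cost and willingness to pay runs from 0 up to 24.
DWL = ½ × 24 × 70 = 840.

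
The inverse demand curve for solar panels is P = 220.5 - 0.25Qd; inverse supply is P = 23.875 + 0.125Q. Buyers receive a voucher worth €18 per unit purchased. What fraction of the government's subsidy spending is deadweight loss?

DWL / government spending = 72/1717

Pre-subsidy: 220.5 - 0.25Q = 23.875 + 0.125Q gives Q* = 1573/3 and P* = 1073/12.
With the rebate, buyers effectively pay Pb = Ps − 18, where Ps is the price sellers receive.
On the curves, Pb = 220.5 - 0.25Q and Ps = 23.875 + 0.125Q; the wedge Ps − Pb = 18 gives 23.875 + 0.125Q − (220.5 - 0.25Q) = 18, so Q' = 1717/3.
Then Pb = 220.5 − 0.25·(1717/3) = 929/12 and Ps = 23.875 + 0.125·(1717/3) = 1145/12.
ΔCS = ½(1573/3 + 1717/3)(1073/12 − 929/12) = 6580; ΔPS = ½(1573/3 + 1717/3)(1145/12 − 1073/12) = 3290.
Government spending = 18 × 1717/3 = 10302.
DWL = ½ × 18 × (1717/3 − 1573/3) = 432; fraction = 432 / 10302 = 72/1717.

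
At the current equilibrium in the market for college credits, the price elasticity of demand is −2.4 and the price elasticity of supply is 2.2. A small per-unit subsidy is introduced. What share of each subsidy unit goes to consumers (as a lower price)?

Consumer share = 11/23

For a small subsidy around the equilibrium, the benefit split depends on the relative slopes, which at a point are proportional to the elasticities.
Buyer share = εs/(εs + |εd|) = 2.2/(2.2 + 2.4) = 11/23; seller share = |εd|/(εs + |εd|) = 12/23.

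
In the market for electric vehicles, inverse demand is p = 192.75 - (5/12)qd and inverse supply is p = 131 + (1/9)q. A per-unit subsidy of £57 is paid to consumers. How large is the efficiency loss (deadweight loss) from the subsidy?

Pre-subsidy: 192.75 - (5/12)q = 131 + (1/9)q gives q* = 117 and p* = 144.
With the rebate, buyers effectively pay pb = ps − 57, where ps is the price sellers receive.
On the curves, pb = 192.75 - (5/12)q and ps = 131 + (1/9)q; the wedge ps − pb = 57 gives 131 + (1/9)q − (192.75 - (5/12)q) = 57, so q' = 225.
Then pb = 192.75 − (5/12)·225 = 99 and ps = 131 + (1/9)·225 = 156.
The subsidy expands output by 225 − 117 = 108 past the efficient level; on those units the gap between marginal cost and willingness to pay runs from 0 up to 57.
DWL = ½ × 57 × 108 = 3078.

Deadweight loss = £3078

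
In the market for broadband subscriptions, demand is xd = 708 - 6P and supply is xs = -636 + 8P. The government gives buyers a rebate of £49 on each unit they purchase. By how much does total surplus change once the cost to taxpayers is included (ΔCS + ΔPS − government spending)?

Pre-subsidy: 708 - 6P = -636 + 8P gives P* = 96, x* = 132.
With the rebate, buyers effectively pay Pb = Ps − 49, where Ps is the price sellers receive.
Demand in terms of Ps becomes xd = 708 − 6(Ps − 49) = 1002 - 6Ps. Setting this equal to supply: 1002 - 6Ps = -636 + 8Ps, so Ps = 117.
Buyers pay Pb = 117 − 49 = 68; x' = -636 + 8·117 = 300.
ΔCS = ½(132 + 300)(96 − 68) = 6048; ΔPS = ½(132 + 300)(117 − 96) = 4536.
Government spending = 49 × 300 = 14700.
Net change = 6048 + 4536 − 14700 = -4116. The loss equals the DWL triangle ½·49·168.

Net change in total surplus = -£4116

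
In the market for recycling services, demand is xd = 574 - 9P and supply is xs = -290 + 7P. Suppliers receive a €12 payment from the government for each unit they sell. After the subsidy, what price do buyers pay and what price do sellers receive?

Pre-subsidy: 574 - 9P = -290 + 7P gives P* = 54, x* = 88.
With the subsidy, sellers receive Ps = Pb + 12 for each unit, where Pb is the price buyers pay.
Supply in terms of Pb becomes xs = -290 + 7(Pb + 12) = -206 + 7Pb. Setting this equal to demand: 574 - 9Pb = -206 + 7Pb, so Pb = 48.75.
Sellers receive Ps = 48.75 + 12 = 60.75; x' = 574 − 9·48.75 = 135.25.

Buyers pay €48.75; sellers receive €60.75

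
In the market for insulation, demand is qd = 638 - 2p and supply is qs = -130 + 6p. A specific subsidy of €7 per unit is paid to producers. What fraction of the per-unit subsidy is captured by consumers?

Consumer share = 0.75

Pre-subsidy: 638 - 2p = -130 + 6p gives p* = 96, q* = 446.
With the subsidy, sellers receive ps = pb + 7 for each unit, where pb is the price buyers pay.
Supply in terms of pb becomes qs = -130 + 6(pb + 7) = -88 + 6pb. Setting this equal to demand: 638 - 2pb = -88 + 6pb, so pb = 90.75.
Sellers receive ps = 90.75 + 7 = 97.75; q' = 638 − 2·90.75 = 456.5.
Buyers' price falls by p* − pb = 96 − 90.75 = 5.25; sellers' price rises by ps − p* = 97.75 − 96 = 1.75.
So consumers capture 5.25/7 = 0.75 of each unit of subsidy.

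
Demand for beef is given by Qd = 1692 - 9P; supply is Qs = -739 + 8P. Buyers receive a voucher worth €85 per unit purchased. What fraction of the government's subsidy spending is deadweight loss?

Pre-subsidy: 1692 - 9P = -739 + 8P gives P* = 143, Q* = 405.
With the rebate, buyers effectively pay Pb = Ps − 85, where Ps is the price sellers receive.
Demand in terms of Ps becomes Qd = 1692 − 9(Ps − 85) = 2457 - 9Ps. Setting this equal to supply: 2457 - 9Ps = -739 + 8Ps, so Ps = 188.
Buyers pay Pb = 188 − 85 = 103; Q' = -739 + 8·188 = 765.
ΔCS = ½(405 + 765)(143 − 103) = 23400; ΔPS = ½(405 + 765)(188 − 143) = 26325.
Government spending = 85 × 765 = 65025.
DWL = ½ × 85 × (765 − 405) = 15300; fraction = 15300 / 65025 = 4/17.

DWL / government spending = 4/17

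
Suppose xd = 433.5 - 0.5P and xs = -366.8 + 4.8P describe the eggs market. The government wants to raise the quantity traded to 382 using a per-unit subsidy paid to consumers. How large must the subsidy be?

Required subsidy s = 53 per unit

At x = 382, invert demand for the buyer price: Pb = (433.5 − 382)/0.5 = 103; invert supply for the seller price: Ps = (382 − (-366.8))/4.8 = 156.
The subsidy must fill the gap: s = Ps − Pb = 156 − 103 = 53.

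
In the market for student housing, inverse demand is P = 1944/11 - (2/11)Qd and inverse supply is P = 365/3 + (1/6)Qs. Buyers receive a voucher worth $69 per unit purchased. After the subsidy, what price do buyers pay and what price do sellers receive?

Pre-subsidy: 1944/11 - (2/11)Q = 365/3 + (1/6)Q gives Q* = 158 and P* = 148.
With the rebate, buyers effectively pay Pb = Ps − 69, where Ps is the price sellers receive.
On the curves, Pb = 1944/11 - (2/11)Q and Ps = 365/3 + (1/6)Q; the wedge Ps − Pb = 69 gives 365/3 + (1/6)Q − (1944/11 - (2/11)Q) = 69, so Q' = 356.
Then Pb = 1944/11 − (2/11)·356 = 112 and Ps = 365/3 + (1/6)·356 = 181.

Buyers pay $112; sellers receive $181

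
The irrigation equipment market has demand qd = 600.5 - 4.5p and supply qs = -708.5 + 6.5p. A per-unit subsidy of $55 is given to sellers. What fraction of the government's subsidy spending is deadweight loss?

Pre-subsidy: 600.5 - 4.5p = -708.5 + 6.5p gives p* = 119, q* = 65.
With the subsidy, sellers receive ps = pb + 55 for each unit, where pb is the price buyers pay.
Supply in terms of pb becomes qs = -708.5 + 6.5(pb + 55) = -351 + 6.5pb. Setting this equal to demand: 600.5 - 4.5pb = -351 + 6.5pb, so pb = 86.5.
Sellers receive ps = 86.5 + 55 = 141.5; q' = 600.5 − 4.5·86.5 = 211.25.
ΔCS = ½(65 + 211.25)(119 − 86.5) = 4489.0625; ΔPS = ½(65 + 211.25)(141.5 − 119) = 3107.8125.
Government spending = 55 × 211.25 = 11618.75.
DWL = ½ × 55 × (211.25 − 65) = 4021.875; fraction = 4021.875 / 11618.75 = 9/26.

DWL / government spending = 9/26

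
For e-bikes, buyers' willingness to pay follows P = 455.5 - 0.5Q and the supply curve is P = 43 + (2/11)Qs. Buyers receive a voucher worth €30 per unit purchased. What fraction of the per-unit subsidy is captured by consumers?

Pre-subsidy: 455.5 - 0.5Q = 43 + (2/11)Q gives Q* = 605 and P* = 153.
With the rebate, buyers effectively pay Pb = Ps − 30, where Ps is the price sellers receive.
On the curves, Pb = 455.5 - 0.5Q and Ps = 43 + (2/11)Q; the wedge Ps − Pb = 30 gives 43 + (2/11)Q − (455.5 - 0.5Q) = 30, so Q' = 649.
Then Pb = 455.5 − 0.5·649 = 131 and Ps = 43 + (2/11)·649 = 161.
Buyers' price falls by P* − Pb = 153 − 131 = 22; sellers' price rises by Ps − P* = 161 − 153 = 8.
So consumers capture 22/30 = 11/15 of each unit of subsidy.

Consumer share = 11/15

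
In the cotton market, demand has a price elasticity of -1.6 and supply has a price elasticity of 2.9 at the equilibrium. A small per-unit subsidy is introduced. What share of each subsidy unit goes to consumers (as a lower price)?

Consumer share = 29/45

For a small subsidy around the equilibrium, the benefit split depends on the relative slopes, which at a point are proportional to the elasticities.
Buyer share = εs/(εs + |εd|) = 2.9/(2.9 + 1.6) = 29/45; seller share = |εd|/(εs + |εd|) = 16/45.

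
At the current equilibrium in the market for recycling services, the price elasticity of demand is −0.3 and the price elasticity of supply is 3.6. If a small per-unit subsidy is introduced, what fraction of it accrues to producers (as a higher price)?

For a small subsidy around the equilibrium, the benefit split depends on the relative slopes, which at a point are proportional to the elasticities.
Buyer share = εs/(εs + |εd|) = 3.6/(3.6 + 0.3) = 12/13; seller share = |εd|/(εs + |εd|) = 1/13.
So producers capture 1/13 of the subsidy.

Producer share = 1/13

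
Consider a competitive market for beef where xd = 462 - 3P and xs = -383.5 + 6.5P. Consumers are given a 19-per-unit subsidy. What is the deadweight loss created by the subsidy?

Deadweight loss = 370.5

Pre-subsidy: 462 - 3P = -383.5 + 6.5P gives P* = 89, x* = 195.
With the rebate, buyers effectively pay Pb = Ps − 19, where Ps is the price sellers receive.
Demand in terms of Ps becomes xd = 462 − 3(Ps − 19) = 519 - 3Ps. Setting this equal to supply: 519 - 3Ps = -383.5 + 6.5Ps, so Ps = 95.
Buyers pay Pb = 95 − 19 = 76; x' = -383.5 + 6.5·95 = 234.
The subsidy expands output by 234 − 195 = 39 past the efficient level; on those units the gap between marginal cost and willingness to pay runs from 0 up to 19.
DWL = ½ × 19 × 39 = 370.5.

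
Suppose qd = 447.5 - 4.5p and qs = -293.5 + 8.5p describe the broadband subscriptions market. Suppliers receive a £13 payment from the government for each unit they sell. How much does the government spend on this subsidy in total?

Pre-subsidy: 447.5 - 4.5p = -293.5 + 8.5p gives p* = 57, q* = 191.
With the subsidy, sellers receive ps = pb + 13 for each unit, where pb is the price buyers pay.
Supply in terms of pb becomes qs = -293.5 + 8.5(pb + 13) = -183 + 8.5pb. Setting this equal to demand: 447.5 - 4.5pb = -183 + 8.5pb, so pb = 48.5.
Sellers receive ps = 48.5 + 13 = 61.5; q' = 447.5 − 4.5·48.5 = 229.25.
Government outlay = subsidy × quantity = 13 × 229.25 = 2980.25.

Government cost = £2980.25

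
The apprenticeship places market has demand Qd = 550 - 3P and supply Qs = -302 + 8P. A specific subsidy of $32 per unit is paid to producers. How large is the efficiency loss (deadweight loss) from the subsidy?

Pre-subsidy: 550 - 3P = -302 + 8P gives P* = 852/11, Q* = 3494/11.
With the subsidy, sellers receive Ps = Pb + 32 for each unit, where Pb is the price buyers pay.
Supply in terms of Pb becomes Qs = -302 + 8(Pb + 32) = -46 + 8Pb. Setting this equal to demand: 550 - 3Pb = -46 + 8Pb, so Pb = 596/11.
Sellers receive Ps = 596/11 + 32 = 948/11; Q' = 550 − 3·(596/11) = 4262/11.
The subsidy expands output by 4262/11 − 3494/11 = 768/11 past the efficient level; on those units the gap between marginal cost and willingness to pay runs from 0 up to 32.
DWL = ½ × 32 × 768/11 = 12288/11.

Deadweight loss = 12288/11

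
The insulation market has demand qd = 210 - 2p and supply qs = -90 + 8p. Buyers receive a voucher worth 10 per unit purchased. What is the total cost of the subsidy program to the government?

Government cost = 1660

Pre-subsidy: 210 - 2p = -90 + 8p gives p* = 30, q* = 150.
With the rebate, buyers effectively pay pb = ps − 10, where ps is the price sellers receive.
Demand in terms of ps becomes qd = 210 − 2(ps − 10) = 230 - 2ps. Setting this equal to supply: 230 - 2ps = -90 + 8ps, so ps = 32.
Buyers pay pb = 32 − 10 = 22; q' = -90 + 8·32 = 166.
Government outlay = subsidy × quantity = 10 × 166 = 1660.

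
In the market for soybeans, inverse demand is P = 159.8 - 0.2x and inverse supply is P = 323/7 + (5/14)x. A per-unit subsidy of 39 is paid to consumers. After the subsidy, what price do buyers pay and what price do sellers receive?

Pre-subsidy: 159.8 - 0.2x = 323/7 + (5/14)x gives x* = 204 and P* = 119.
With the rebate, buyers effectively pay Pb = Ps − 39, where Ps is the price sellers receive.
On the curves, Pb = 159.8 - 0.2x and Ps = 323/7 + (5/14)x; the wedge Ps − Pb = 39 gives 323/7 + (5/14)x − (159.8 - 0.2x) = 39, so x' = 274.
Then Pb = 159.8 − 0.2·274 = 105 and Ps = 323/7 + (5/14)·274 = 144.

Buyers pay 105; sellers receive 144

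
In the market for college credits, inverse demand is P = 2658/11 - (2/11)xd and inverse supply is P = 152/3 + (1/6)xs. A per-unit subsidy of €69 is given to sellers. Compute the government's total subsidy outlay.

Government cost = €51474

Pre-subsidy: 2658/11 - (2/11)x = 152/3 + (1/6)x gives x* = 548 and P* = 142.
With the subsidy, sellers receive Ps = Pb + 69 for each unit, where Pb is the price buyers pay.
On the curves, Pb = 2658/11 - (2/11)x and Ps = 152/3 + (1/6)x; the wedge Ps − Pb = 69 gives 152/3 + (1/6)x − (2658/11 - (2/11)x) = 69, so x' = 746.
Then Pb = 2658/11 − (2/11)·746 = 106 and Ps = 152/3 + (1/6)·746 = 175.
Government outlay = subsidy × quantity = 69 × 746 = 51474.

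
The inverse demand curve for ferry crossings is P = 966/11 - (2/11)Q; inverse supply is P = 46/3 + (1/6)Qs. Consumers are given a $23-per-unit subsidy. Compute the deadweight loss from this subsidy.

Pre-subsidy: 966/11 - (2/11)Q = 46/3 + (1/6)Q gives Q* = 208 and P* = 50.
With the rebate, buyers effectively pay Pb = Ps − 23, where Ps is the price sellers receive.
On the curves, Pb = 966/11 - (2/11)Q and Ps = 46/3 + (1/6)Q; the wedge Ps − Pb = 23 gives 46/3 + (1/6)Q − (966/11 - (2/11)Q) = 23, so Q' = 274.
Then Pb = 966/11 − (2/11)·274 = 38 and Ps = 46/3 + (1/6)·274 = 61.
The subsidy expands output by 274 − 208 = 66 past the efficient level; on those units the gap between marginal cost and willingness to pay runs from 0 up to 23.
DWL = ½ × 23 × 66 = 759.

Deadweight loss = $759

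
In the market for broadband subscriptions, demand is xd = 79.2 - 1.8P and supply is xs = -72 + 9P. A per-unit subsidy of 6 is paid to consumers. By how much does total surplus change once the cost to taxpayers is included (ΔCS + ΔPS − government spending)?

Net change in total surplus = -27

Pre-subsidy: 79.2 - 1.8P = -72 + 9P gives P* = 14, x* = 54.
With the rebate, buyers effectively pay Pb = Ps − 6, where Ps is the price sellers receive.
Demand in terms of Ps becomes xd = 79.2 − 1.8(Ps − 6) = 90 - 1.8Ps. Setting this equal to supply: 90 - 1.8Ps = -72 + 9Ps, so Ps = 15.
Buyers pay Pb = 15 − 6 = 9; x' = -72 + 9·15 = 63.
ΔCS = ½(54 + 63)(14 − 9) = 292.5; ΔPS = ½(54 + 63)(15 − 14) = 58.5.
Government spending = 6 × 63 = 378.
Net change = 292.5 + 58.5 − 378 = -27. The loss equals the DWL triangle ½·6·9.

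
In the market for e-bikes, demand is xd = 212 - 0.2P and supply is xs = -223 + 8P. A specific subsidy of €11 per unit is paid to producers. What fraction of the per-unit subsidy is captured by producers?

Pre-subsidy: 212 - 0.2P = -223 + 8P gives P* = 2175/41, x* = 8257/41.
With the subsidy, sellers receive Ps = Pb + 11 for each unit, where Pb is the price buyers pay.
Supply in terms of Pb becomes xs = -223 + 8(Pb + 11) = -135 + 8Pb. Setting this equal to demand: 212 - 0.2Pb = -135 + 8Pb, so Pb = 1735/41.
Sellers receive Ps = 1735/41 + 11 = 2186/41; x' = 212 − 0.2·(1735/41) = 8345/41.
Buyers' price falls by P* − Pb = 2175/41 − 1735/41 = 440/41; sellers' price rises by Ps − P* = 2186/41 − 2175/41 = 11/41.
So producers capture (11/41)/11 = 1/41 of each unit of subsidy.

Producer share = 1/41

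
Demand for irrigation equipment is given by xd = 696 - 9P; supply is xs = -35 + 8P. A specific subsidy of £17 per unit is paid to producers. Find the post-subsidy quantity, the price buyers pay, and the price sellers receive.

Pre-subsidy: 696 - 9P = -35 + 8P gives P* = 43, x* = 309.
With the subsidy, sellers receive Ps = Pb + 17 for each unit, where Pb is the price buyers pay.
Supply in terms of Pb becomes xs = -35 + 8(Pb + 17) = 101 + 8Pb. Setting this equal to demand: 696 - 9Pb = 101 + 8Pb, so Pb = 35.
Sellers receive Ps = 35 + 17 = 52; x' = 696 − 9·35 = 381.

x' = 381; buyers pay £35; sellers receive £52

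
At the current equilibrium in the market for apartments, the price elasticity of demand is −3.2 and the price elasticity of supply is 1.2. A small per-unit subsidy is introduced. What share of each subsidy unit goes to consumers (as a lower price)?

Consumer share = 3/11

For a small subsidy around the equilibrium, the benefit split depends on the relative slopes, which at a point are proportional to the elasticities.
Buyer share = εs/(εs + |εd|) = 1.2/(1.2 + 3.2) = 3/11; seller share = |εd|/(εs + |εd|) = 8/11.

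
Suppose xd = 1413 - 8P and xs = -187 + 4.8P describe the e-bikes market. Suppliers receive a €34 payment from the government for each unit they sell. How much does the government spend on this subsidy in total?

Government cost = €17510

Pre-subsidy: 1413 - 8P = -187 + 4.8P gives P* = 125, x* = 413.
With the subsidy, sellers receive Ps = Pb + 34 for each unit, where Pb is the price buyers pay.
Supply in terms of Pb becomes xs = -187 + 4.8(Pb + 34) = -23.8 + 4.8Pb. Setting this equal to demand: 1413 - 8Pb = -23.8 + 4.8Pb, so Pb = 112.25.
Sellers receive Ps = 112.25 + 34 = 146.25; x' = 1413 − 8·112.25 = 515.
Government outlay = subsidy × quantity = 34 × 515 = 17510.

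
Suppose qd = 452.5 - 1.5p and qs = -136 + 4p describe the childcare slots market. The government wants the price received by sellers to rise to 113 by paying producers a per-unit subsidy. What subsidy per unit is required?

Required subsidy s = 22 per unit

At a seller price of 113, quantity supplied is -136 + 4·113 = 316.
Buyers absorb 316 only when they pay pb with 452.5 − 1.5·pb = 316, i.e. pb = 91.
s = ps − pb = 113 − 91 = 22.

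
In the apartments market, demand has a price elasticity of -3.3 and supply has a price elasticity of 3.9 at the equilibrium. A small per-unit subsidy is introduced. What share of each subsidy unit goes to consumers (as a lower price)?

For a small subsidy around the equilibrium, the benefit split depends on the relative slopes, which at a point are proportional to the elasticities.
Buyer share = εs/(εs + |εd|) = 3.9/(3.9 + 3.3) = 13/24; seller share = |εd|/(εs + |εd|) = 11/24.

Consumer share = 13/24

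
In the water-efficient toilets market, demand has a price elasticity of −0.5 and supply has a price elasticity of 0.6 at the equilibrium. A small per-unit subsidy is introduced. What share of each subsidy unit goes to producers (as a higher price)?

For a small subsidy around the equilibrium, the benefit split depends on the relative slopes, which at a point are proportional to the elasticities.
Buyer share = εs/(εs + |εd|) = 0.6/(0.6 + 0.5) = 6/11; seller share = |εd|/(εs + |εd|) = 5/11.
So producers capture 5/11 of the subsidy.

Producer share = 5/11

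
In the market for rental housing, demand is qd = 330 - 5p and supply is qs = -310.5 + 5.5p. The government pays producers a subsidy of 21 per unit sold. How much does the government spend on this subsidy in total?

Government cost = 1680

Pre-subsidy: 330 - 5p = -310.5 + 5.5p gives p* = 61, q* = 25.
With the subsidy, sellers receive ps = pb + 21 for each unit, where pb is the price buyers pay.
Supply in terms of pb becomes qs = -310.5 + 5.5(pb + 21) = -195 + 5.5pb. Setting this equal to demand: 330 - 5pb = -195 + 5.5pb, so pb = 50.
Sellers receive ps = 50 + 21 = 71; q' = 330 − 5·50 = 80.
Government outlay = subsidy × quantity = 21 × 80 = 1680.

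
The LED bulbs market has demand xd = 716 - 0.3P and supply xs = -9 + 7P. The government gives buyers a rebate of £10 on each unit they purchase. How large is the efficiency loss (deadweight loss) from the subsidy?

Deadweight loss = 1050/73

Pre-subsidy: 716 - 0.3P = -9 + 7P gives P* = 7250/73, x* = 50093/73.
With the rebate, buyers effectively pay Pb = Ps − 10, where Ps is the price sellers receive.
Demand in terms of Ps becomes xd = 716 − 0.3(Ps − 10) = 719 - 0.3Ps. Setting this equal to supply: 719 - 0.3Ps = -9 + 7Ps, so Ps = 7280/73.
Buyers pay Pb = 7280/73 − 10 = 6550/73; x' = -9 + 7·(7280/73) = 50303/73.
The subsidy expands output by 50303/73 − 50093/73 = 210/73 past the efficient level; on those units the gap between marginal cost and willingness to pay runs from 0 up to 10.
DWL = ½ × 10 × 210/73 = 1050/73.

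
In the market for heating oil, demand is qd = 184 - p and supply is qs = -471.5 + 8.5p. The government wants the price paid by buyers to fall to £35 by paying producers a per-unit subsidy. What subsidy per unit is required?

Required subsidy s = £38 per unit

At a buyer price of 35, quantity demanded is 184 − 1·35 = 149.
Sellers supply 149 only when they receive ps with -471.5 + 8.5·ps = 149, i.e. ps = 73.
s = ps − pb = 73 − 35 = 38.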